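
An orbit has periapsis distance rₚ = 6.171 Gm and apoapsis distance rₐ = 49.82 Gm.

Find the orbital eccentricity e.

Convert to SI: rₚ = 6.171 Gm = 6.171e+09 m; rₐ = 49.82 Gm = 4.982e+10 m.
e = (rₐ − rₚ) / (rₐ + rₚ).
e = (4.982e+10 − 6.171e+09) / (4.982e+10 + 6.171e+09) = 4.3649e+10 / 5.5991e+10 ≈ 0.7796.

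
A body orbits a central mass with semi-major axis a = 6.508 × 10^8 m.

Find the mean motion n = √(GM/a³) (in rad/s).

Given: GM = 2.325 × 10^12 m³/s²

n = √(GM / a³).
n = √(2.325e+12 / (6.508e+08)³) rad/s ≈ 9.184e-08 rad/s.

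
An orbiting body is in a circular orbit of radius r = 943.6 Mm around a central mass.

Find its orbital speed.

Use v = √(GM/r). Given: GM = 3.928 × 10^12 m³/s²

Convert to SI: r = 943.6 Mm = 9.436e+08 m.
For a circular orbit, gravity supplies the centripetal force, so v = √(GM / r).
v = √(3.928e+12 / 9.436e+08) m/s ≈ 64.52 m/s = 64.52 m/s.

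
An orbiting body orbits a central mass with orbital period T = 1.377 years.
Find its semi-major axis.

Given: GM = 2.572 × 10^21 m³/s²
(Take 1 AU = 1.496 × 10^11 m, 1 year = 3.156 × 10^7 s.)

Convert to SI: T = 1.377 years = 4.34581e+07 s.
Invert Kepler's third law: a = (GM · T² / (4π²))^(1/3).
Substituting T = 4.34581e+07 s and GM = 2.572e+21 m³/s²:
a = (2.572e+21 · (4.34581e+07)² / (4π²))^(1/3) m
a ≈ 4.974e+11 m = 3.325 AU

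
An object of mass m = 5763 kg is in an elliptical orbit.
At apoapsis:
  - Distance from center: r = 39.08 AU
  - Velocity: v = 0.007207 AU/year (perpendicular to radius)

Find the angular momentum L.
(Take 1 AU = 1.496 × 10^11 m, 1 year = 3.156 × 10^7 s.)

Convert to SI: r = 39.08 AU = 5.84637e+12 m; v = 0.007207 AU/year = 34.1625 m/s.
Since v is perpendicular to r, L = m · v · r.
L = 5763 · 34.1625 · 5.84637e+12 kg·m²/s ≈ 1.151e+18 kg·m²/s.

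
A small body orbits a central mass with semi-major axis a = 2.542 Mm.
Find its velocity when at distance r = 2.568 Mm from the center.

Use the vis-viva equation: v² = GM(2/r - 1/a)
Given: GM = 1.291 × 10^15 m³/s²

Convert to SI: a = 2.542 Mm = 2.542e+06 m; r = 2.568 Mm = 2.568e+06 m.
Vis-viva: v = √(GM · (2/r − 1/a)).
2/r − 1/a = 2/2.568e+06 − 1/2.542e+06 = 3.85425e-07 m⁻¹.
v = √(1.291e+15 · 3.85425e-07) m/s ≈ 2.231e+04 m/s = 22.31 km/s.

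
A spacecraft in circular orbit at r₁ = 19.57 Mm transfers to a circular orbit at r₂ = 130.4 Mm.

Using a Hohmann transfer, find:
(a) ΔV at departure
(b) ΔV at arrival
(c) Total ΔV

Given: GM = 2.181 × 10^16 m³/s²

Convert to SI: r₁ = 19.57 Mm = 1.957e+07 m; r₂ = 130.4 Mm = 1.304e+08 m.
Transfer semi-major axis: a_t = (r₁ + r₂)/2 = (1.957e+07 + 1.304e+08)/2 = 7.4985e+07 m.
Circular speeds: v₁ = √(GM/r₁) = 33383.5 m/s, v₂ = √(GM/r₂) = 12932.7 m/s.
Transfer speeds (vis-viva v² = GM(2/r − 1/a_t)): v₁ᵗ = 44023.4 m/s, v₂ᵗ = 6606.89 m/s.
(a) ΔV₁ = |v₁ᵗ − v₁| ≈ 1.064e+04 m/s = 10.64 km/s.
(b) ΔV₂ = |v₂ − v₂ᵗ| ≈ 6326 m/s = 6.326 km/s.
(c) ΔV_total = ΔV₁ + ΔV₂ ≈ 1.697e+04 m/s = 16.97 km/s.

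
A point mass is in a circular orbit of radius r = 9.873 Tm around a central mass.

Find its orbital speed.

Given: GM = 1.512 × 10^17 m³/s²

Convert to SI: r = 9.873 Tm = 9.873e+12 m.
For a circular orbit, gravity supplies the centripetal force, so v = √(GM / r).
v = √(1.512e+17 / 9.873e+12) m/s ≈ 123.8 m/s = 123.8 m/s.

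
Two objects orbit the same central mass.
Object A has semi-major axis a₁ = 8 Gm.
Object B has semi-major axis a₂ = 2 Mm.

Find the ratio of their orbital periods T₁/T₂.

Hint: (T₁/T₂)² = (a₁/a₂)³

Convert to SI: a₁ = 8 Gm = 8e+09 m; a₂ = 2 Mm = 2e+06 m.
From Kepler's third law, (T₁/T₂)² = (a₁/a₂)³, so T₁/T₂ = (a₁/a₂)^(3/2).
a₁/a₂ = 8e+09 / 2e+06 = 4000.
T₁/T₂ = (4000)^(3/2) ≈ 2.53e+05.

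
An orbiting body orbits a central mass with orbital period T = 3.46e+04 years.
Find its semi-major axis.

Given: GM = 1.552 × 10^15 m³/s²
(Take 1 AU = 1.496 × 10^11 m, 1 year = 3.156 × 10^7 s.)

Convert to SI: T = 3.46e+04 years = 1.09198e+12 s.
Invert Kepler's third law: a = (GM · T² / (4π²))^(1/3).
Substituting T = 1.09198e+12 s and GM = 1.552e+15 m³/s²:
a = (1.552e+15 · (1.09198e+12)² / (4π²))^(1/3) m
a ≈ 3.606e+12 m = 24.1 AU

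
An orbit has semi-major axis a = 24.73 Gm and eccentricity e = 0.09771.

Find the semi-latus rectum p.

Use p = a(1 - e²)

Convert to SI: a = 24.73 Gm = 2.473e+10 m.
p = a (1 − e²).
p = 2.473e+10 · (1 − (0.09771)²) = 2.473e+10 · 0.990453 ≈ 2.449e+10 m = 24.49 Gm.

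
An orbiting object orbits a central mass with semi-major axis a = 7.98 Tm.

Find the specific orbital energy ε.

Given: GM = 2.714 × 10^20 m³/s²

Convert to SI: a = 7.98 Tm = 7.98e+12 m.
ε = −GM / (2a).
ε = −2.714e+20 / (2 · 7.98e+12) J/kg ≈ -1.701e+07 J/kg = -17.01 MJ/kg.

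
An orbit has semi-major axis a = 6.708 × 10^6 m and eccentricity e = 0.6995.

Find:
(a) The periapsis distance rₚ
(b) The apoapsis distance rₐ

(a) rₚ = a(1 − e) = 6.708e+06 · (1 − 0.6995) = 6.708e+06 · 0.3005 ≈ 2.016e+06 m = 2.016 × 10^6 m.
(b) rₐ = a(1 + e) = 6.708e+06 · (1 + 0.6995) = 6.708e+06 · 1.6995 ≈ 1.14e+07 m = 1.14 × 10^7 m.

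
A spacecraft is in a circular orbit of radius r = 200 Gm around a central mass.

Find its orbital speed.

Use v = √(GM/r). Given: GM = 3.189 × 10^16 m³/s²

Convert to SI: r = 200 Gm = 2e+11 m.
For a circular orbit, gravity supplies the centripetal force, so v = √(GM / r).
v = √(3.189e+16 / 2e+11) m/s ≈ 399.3 m/s = 399.3 m/s.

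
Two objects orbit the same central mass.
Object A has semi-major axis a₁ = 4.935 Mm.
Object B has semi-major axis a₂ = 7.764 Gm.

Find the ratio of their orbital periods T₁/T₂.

Convert to SI: a₁ = 4.935 Mm = 4.935e+06 m; a₂ = 7.764 Gm = 7.764e+09 m.
From Kepler's third law, (T₁/T₂)² = (a₁/a₂)³, so T₁/T₂ = (a₁/a₂)^(3/2).
a₁/a₂ = 4.935e+06 / 7.764e+09 = 0.000635626.
T₁/T₂ = (0.000635626)^(3/2) ≈ 1.603e-05.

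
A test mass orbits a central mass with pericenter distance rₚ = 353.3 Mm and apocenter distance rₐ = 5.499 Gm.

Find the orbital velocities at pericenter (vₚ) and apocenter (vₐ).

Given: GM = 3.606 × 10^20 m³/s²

Convert to SI: rₚ = 353.3 Mm = 3.533e+08 m; rₐ = 5.499 Gm = 5.499e+09 m.
Use the vis-viva equation v² = GM(2/r − 1/a) with a = (rₚ + rₐ)/2 = (3.533e+08 + 5.499e+09)/2 = 2.92615e+09 m.
vₚ = √(GM · (2/rₚ − 1/a)) = √(3.606e+20 · (2/3.533e+08 − 1/2.92615e+09)) m/s ≈ 1.385e+06 m/s = 1385 km/s.
vₐ = √(GM · (2/rₐ − 1/a)) = √(3.606e+20 · (2/5.499e+09 − 1/2.92615e+09)) m/s ≈ 8.898e+04 m/s = 88.98 km/s.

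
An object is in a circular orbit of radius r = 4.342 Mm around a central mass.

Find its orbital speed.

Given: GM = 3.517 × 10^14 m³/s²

Convert to SI: r = 4.342 Mm = 4.342e+06 m.
For a circular orbit, gravity supplies the centripetal force, so v = √(GM / r).
v = √(3.517e+14 / 4.342e+06) m/s ≈ 9000 m/s = 9 km/s.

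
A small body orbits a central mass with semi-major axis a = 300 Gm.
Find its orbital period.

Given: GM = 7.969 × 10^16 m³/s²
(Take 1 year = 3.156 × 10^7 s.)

Convert to SI: a = 300 Gm = 3e+11 m.
Kepler's third law: T = 2π √(a³ / GM).
Substituting a = 3e+11 m and GM = 7.969e+16 m³/s²:
T = 2π √((3e+11)³ / 7.969e+16) s
T ≈ 3.657e+09 s = 115.9 years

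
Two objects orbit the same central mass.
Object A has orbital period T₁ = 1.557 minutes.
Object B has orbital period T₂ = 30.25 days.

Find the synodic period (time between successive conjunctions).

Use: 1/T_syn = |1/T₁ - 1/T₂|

Convert to SI: T₁ = 1.557 minutes = 93.42 s; T₂ = 30.25 days = 2.6136e+06 s.
T_syn = |T₁ · T₂ / (T₁ − T₂)|.
T_syn = |93.42 · 2.6136e+06 / (93.42 − 2.6136e+06)| s ≈ 93.42 s = 1.557 minutes.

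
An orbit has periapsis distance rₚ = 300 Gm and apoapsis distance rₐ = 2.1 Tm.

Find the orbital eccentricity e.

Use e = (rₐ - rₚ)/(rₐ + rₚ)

Convert to SI: rₚ = 300 Gm = 3e+11 m; rₐ = 2.1 Tm = 2.1e+12 m.
e = (rₐ − rₚ) / (rₐ + rₚ).
e = (2.1e+12 − 3e+11) / (2.1e+12 + 3e+11) = 1.8e+12 / 2.4e+12 ≈ 0.75.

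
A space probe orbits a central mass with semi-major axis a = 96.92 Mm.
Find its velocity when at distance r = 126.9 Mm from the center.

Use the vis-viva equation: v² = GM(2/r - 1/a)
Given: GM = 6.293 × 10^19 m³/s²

Convert to SI: a = 96.92 Mm = 9.692e+07 m; r = 126.9 Mm = 1.269e+08 m.
Vis-viva: v = √(GM · (2/r − 1/a)).
2/r − 1/a = 2/1.269e+08 − 1/9.692e+07 = 5.44265e-09 m⁻¹.
v = √(6.293e+19 · 5.44265e-09) m/s ≈ 5.852e+05 m/s = 585.2 km/s.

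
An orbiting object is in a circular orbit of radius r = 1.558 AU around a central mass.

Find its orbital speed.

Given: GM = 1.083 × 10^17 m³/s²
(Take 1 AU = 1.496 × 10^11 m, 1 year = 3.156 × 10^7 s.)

Convert to SI: r = 1.558 AU = 2.33077e+11 m.
For a circular orbit, gravity supplies the centripetal force, so v = √(GM / r).
v = √(1.083e+17 / 2.33077e+11) m/s ≈ 681.7 m/s = 0.1438 AU/year.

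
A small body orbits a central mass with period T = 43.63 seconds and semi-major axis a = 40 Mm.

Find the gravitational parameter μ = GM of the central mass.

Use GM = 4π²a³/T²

Convert to SI: a = 40 Mm = 4e+07 m.
GM = 4π² · a³ / T².
GM = 4π² · (4e+07)³ / (43.63)² m³/s² ≈ 1.327e+21 m³/s² = 1.327 × 10^21 m³/s².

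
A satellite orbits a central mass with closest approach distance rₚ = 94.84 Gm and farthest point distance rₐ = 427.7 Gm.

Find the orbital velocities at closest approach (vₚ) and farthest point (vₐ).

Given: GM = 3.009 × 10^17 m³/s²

Convert to SI: rₚ = 94.84 Gm = 9.484e+10 m; rₐ = 427.7 Gm = 4.277e+11 m.
Use the vis-viva equation v² = GM(2/r − 1/a) with a = (rₚ + rₐ)/2 = (9.484e+10 + 4.277e+11)/2 = 2.6127e+11 m.
vₚ = √(GM · (2/rₚ − 1/a)) = √(3.009e+17 · (2/9.484e+10 − 1/2.6127e+11)) m/s ≈ 2279 m/s = 2.279 km/s.
vₐ = √(GM · (2/rₐ − 1/a)) = √(3.009e+17 · (2/4.277e+11 − 1/2.6127e+11)) m/s ≈ 505.4 m/s = 505.4 m/s.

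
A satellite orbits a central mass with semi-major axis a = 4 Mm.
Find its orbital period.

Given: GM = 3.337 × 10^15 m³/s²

Convert to SI: a = 4 Mm = 4e+06 m.
Kepler's third law: T = 2π √(a³ / GM).
Substituting a = 4e+06 m and GM = 3.337e+15 m³/s²:
T = 2π √((4e+06)³ / 3.337e+15) s
T ≈ 870.1 s = 14.5 minutes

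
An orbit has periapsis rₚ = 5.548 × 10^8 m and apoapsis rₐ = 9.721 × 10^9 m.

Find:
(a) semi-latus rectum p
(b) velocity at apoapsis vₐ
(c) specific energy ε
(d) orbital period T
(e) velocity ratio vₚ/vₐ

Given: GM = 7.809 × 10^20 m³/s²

(a) From a = (rₚ + rₐ)/2 = 5.1379e+09 m and e = (rₐ − rₚ)/(rₐ + rₚ) = 0.892018, p = a(1 − e²) = 5.1379e+09 · (1 − (0.892018)²) ≈ 1.05e+09 m
(b) With a = (rₚ + rₐ)/2 = 5.1379e+09 m, vₐ = √(GM (2/rₐ − 1/a)) = √(7.809e+20 · (2/9.721e+09 − 1/5.1379e+09)) m/s ≈ 9.314e+04 m/s
(c) With a = (rₚ + rₐ)/2 = 5.1379e+09 m, ε = −GM/(2a) = −7.809e+20/(2 · 5.1379e+09) J/kg ≈ -7.599e+10 J/kg
(d) With a = (rₚ + rₐ)/2 = 5.1379e+09 m, T = 2π √(a³/GM) = 2π √((5.1379e+09)³/7.809e+20) s ≈ 8.281e+04 s
(e) Conservation of angular momentum (rₚvₚ = rₐvₐ) gives vₚ/vₐ = rₐ/rₚ = 9.721e+09/5.548e+08 ≈ 17.52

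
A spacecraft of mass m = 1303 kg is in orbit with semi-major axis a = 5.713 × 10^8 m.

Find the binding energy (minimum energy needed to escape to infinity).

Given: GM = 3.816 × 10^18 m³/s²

Total orbital energy is E = −GMm/(2a); binding energy is E_bind = −E = GMm/(2a).
E_bind = 3.816e+18 · 1303 / (2 · 5.713e+08) J ≈ 4.352e+12 J = 4.352 TJ.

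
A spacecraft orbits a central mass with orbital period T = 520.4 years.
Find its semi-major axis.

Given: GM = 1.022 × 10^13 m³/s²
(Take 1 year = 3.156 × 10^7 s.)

Convert to SI: T = 520.4 years = 1.64238e+10 s.
Invert Kepler's third law: a = (GM · T² / (4π²))^(1/3).
Substituting T = 1.64238e+10 s and GM = 1.022e+13 m³/s²:
a = (1.022e+13 · (1.64238e+10)² / (4π²))^(1/3) m
a ≈ 4.118e+10 m = 41.18 Gm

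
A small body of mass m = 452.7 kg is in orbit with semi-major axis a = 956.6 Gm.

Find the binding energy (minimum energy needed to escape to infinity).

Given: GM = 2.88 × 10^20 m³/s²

Convert to SI: a = 956.6 Gm = 9.566e+11 m.
Total orbital energy is E = −GMm/(2a); binding energy is E_bind = −E = GMm/(2a).
E_bind = 2.88e+20 · 452.7 / (2 · 9.566e+11) J ≈ 6.815e+10 J = 68.15 GJ.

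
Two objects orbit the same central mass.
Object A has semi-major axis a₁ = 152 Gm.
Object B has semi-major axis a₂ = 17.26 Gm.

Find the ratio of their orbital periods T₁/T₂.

Convert to SI: a₁ = 152 Gm = 1.52e+11 m; a₂ = 17.26 Gm = 1.726e+10 m.
From Kepler's third law, (T₁/T₂)² = (a₁/a₂)³, so T₁/T₂ = (a₁/a₂)^(3/2).
a₁/a₂ = 1.52e+11 / 1.726e+10 = 8.80649.
T₁/T₂ = (8.80649)^(3/2) ≈ 26.13.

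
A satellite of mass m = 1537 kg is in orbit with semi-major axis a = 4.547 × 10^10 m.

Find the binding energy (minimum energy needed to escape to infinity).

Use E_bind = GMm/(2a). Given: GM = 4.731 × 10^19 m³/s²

Total orbital energy is E = −GMm/(2a); binding energy is E_bind = −E = GMm/(2a).
E_bind = 4.731e+19 · 1537 / (2 · 4.547e+10) J ≈ 7.996e+11 J = 799.6 GJ.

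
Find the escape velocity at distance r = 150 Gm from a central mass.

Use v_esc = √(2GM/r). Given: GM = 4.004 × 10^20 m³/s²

Convert to SI: r = 150 Gm = 1.5e+11 m.
Escape velocity comes from setting total energy to zero: ½v² − GM/r = 0 ⇒ v_esc = √(2GM / r).
v_esc = √(2 · 4.004e+20 / 1.5e+11) m/s ≈ 7.307e+04 m/s = 73.07 km/s.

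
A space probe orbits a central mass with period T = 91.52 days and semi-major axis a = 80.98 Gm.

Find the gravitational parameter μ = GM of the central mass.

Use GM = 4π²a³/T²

Convert to SI: T = 91.52 days = 7.90733e+06 s; a = 80.98 Gm = 8.098e+10 m.
GM = 4π² · a³ / T².
GM = 4π² · (8.098e+10)³ / (7.90733e+06)² m³/s² ≈ 3.353e+20 m³/s² = 3.353 × 10^20 m³/s².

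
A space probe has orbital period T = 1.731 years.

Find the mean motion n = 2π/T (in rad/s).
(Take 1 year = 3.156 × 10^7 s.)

Convert to SI: T = 1.731 years = 5.46304e+07 s.
n = 2π / T.
n = 2π / 5.46304e+07 s ≈ 1.15e-07 rad/s.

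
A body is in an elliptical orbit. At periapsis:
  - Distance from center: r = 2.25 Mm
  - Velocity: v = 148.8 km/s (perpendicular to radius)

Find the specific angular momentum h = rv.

Convert to SI: r = 2.25 Mm = 2.25e+06 m; v = 148.8 km/s = 148800 m/s.
With v perpendicular to r, h = r · v.
h = 2.25e+06 · 148800 m²/s ≈ 3.348e+11 m²/s.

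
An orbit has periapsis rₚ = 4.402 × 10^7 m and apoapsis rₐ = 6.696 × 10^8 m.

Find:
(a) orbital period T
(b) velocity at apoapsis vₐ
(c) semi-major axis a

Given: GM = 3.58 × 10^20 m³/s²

(a) With a = (rₚ + rₐ)/2 = 3.5681e+08 m, T = 2π √(a³/GM) = 2π √((3.5681e+08)³/3.58e+20) s ≈ 2238 s
(b) With a = (rₚ + rₐ)/2 = 3.5681e+08 m, vₐ = √(GM (2/rₐ − 1/a)) = √(3.58e+20 · (2/6.696e+08 − 1/3.5681e+08)) m/s ≈ 2.568e+05 m/s
(c) a = (rₚ + rₐ)/2 = (4.402e+07 + 6.696e+08)/2 ≈ 3.568e+08 m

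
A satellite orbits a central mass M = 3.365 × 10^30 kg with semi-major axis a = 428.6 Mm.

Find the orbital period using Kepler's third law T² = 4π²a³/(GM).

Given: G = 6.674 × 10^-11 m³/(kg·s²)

Convert to SI: a = 428.6 Mm = 4.286e+08 m.
GM = G · M = 6.674e-11 · 3.365e+30 = 2.2458e+20 m³/s².
Kepler's third law: T = 2π √(a³ / GM).
Substituting a = 4.286e+08 m and GM = 2.2458e+20 m³/s²:
T = 2π √((4.286e+08)³ / 2.2458e+20) s
T ≈ 3720 s = 1.033 hours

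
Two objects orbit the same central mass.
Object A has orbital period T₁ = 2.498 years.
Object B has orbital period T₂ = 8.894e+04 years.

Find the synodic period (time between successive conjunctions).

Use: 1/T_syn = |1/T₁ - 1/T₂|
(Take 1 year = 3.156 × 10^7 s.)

Convert to SI: T₁ = 2.498 years = 7.88369e+07 s; T₂ = 8.894e+04 years = 2.80695e+12 s.
T_syn = |T₁ · T₂ / (T₁ − T₂)|.
T_syn = |7.88369e+07 · 2.80695e+12 / (7.88369e+07 − 2.80695e+12)| s ≈ 7.884e+07 s = 2.498 years.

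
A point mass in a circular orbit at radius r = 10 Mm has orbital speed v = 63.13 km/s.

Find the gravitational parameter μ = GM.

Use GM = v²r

Convert to SI: r = 10 Mm = 1e+07 m; v = 63.13 km/s = 63130 m/s.
For a circular orbit v² = GM/r, so GM = v² · r.
GM = (63130)² · 1e+07 m³/s² ≈ 3.985e+16 m³/s² = 3.985 × 10^16 m³/s².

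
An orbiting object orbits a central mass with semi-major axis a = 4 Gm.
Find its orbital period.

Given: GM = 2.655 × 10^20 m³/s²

Convert to SI: a = 4 Gm = 4e+09 m.
Kepler's third law: T = 2π √(a³ / GM).
Substituting a = 4e+09 m and GM = 2.655e+20 m³/s²:
T = 2π √((4e+09)³ / 2.655e+20) s
T ≈ 9.755e+04 s = 1.129 days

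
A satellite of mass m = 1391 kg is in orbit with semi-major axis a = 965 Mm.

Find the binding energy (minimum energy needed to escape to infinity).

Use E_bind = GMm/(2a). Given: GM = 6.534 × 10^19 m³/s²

Convert to SI: a = 965 Mm = 9.65e+08 m.
Total orbital energy is E = −GMm/(2a); binding energy is E_bind = −E = GMm/(2a).
E_bind = 6.534e+19 · 1391 / (2 · 9.65e+08) J ≈ 4.709e+13 J = 47.09 TJ.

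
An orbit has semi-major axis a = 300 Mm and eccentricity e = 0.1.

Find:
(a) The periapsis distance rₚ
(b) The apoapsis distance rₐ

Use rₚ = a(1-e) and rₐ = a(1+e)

Convert to SI: a = 300 Mm = 3e+08 m.
(a) rₚ = a(1 − e) = 3e+08 · (1 − 0.1) = 3e+08 · 0.9 ≈ 2.7e+08 m = 270 Mm.
(b) rₐ = a(1 + e) = 3e+08 · (1 + 0.1) = 3e+08 · 1.1 ≈ 3.3e+08 m = 330 Mm.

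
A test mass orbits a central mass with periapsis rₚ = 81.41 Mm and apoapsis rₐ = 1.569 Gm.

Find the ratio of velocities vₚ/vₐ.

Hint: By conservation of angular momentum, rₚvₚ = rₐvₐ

Convert to SI: rₚ = 81.41 Mm = 8.141e+07 m; rₐ = 1.569 Gm = 1.569e+09 m.
Conservation of angular momentum gives rₚvₚ = rₐvₐ, so vₚ/vₐ = rₐ/rₚ.
vₚ/vₐ = 1.569e+09 / 8.141e+07 ≈ 19.27.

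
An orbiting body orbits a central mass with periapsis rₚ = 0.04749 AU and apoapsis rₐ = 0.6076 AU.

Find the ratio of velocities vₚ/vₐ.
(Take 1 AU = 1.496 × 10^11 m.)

Convert to SI: rₚ = 0.04749 AU = 7.1045e+09 m; rₐ = 0.6076 AU = 9.0897e+10 m.
Conservation of angular momentum gives rₚvₚ = rₐvₐ, so vₚ/vₐ = rₐ/rₚ.
vₚ/vₐ = 9.0897e+10 / 7.1045e+09 ≈ 12.79.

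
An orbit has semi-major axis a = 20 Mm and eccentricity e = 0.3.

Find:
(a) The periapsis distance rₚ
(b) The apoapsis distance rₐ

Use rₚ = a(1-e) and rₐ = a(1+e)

Convert to SI: a = 20 Mm = 2e+07 m.
(a) rₚ = a(1 − e) = 2e+07 · (1 − 0.3) = 2e+07 · 0.7 ≈ 1.4e+07 m = 14 Mm.
(b) rₐ = a(1 + e) = 2e+07 · (1 + 0.3) = 2e+07 · 1.3 ≈ 2.6e+07 m = 26 Mm.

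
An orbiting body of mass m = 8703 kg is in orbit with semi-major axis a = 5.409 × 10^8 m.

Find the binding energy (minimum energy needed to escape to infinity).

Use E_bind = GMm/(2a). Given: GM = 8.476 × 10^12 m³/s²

Total orbital energy is E = −GMm/(2a); binding energy is E_bind = −E = GMm/(2a).
E_bind = 8.476e+12 · 8703 / (2 · 5.409e+08) J ≈ 6.819e+07 J = 68.19 MJ.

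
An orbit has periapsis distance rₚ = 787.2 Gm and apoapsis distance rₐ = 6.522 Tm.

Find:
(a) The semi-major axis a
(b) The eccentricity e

Convert to SI: rₚ = 787.2 Gm = 7.872e+11 m; rₐ = 6.522 Tm = 6.522e+12 m.
(a) a = (rₚ + rₐ) / 2 = (7.872e+11 + 6.522e+12) / 2 ≈ 3.655e+12 m = 3.655 Tm.
(b) e = (rₐ − rₚ) / (rₐ + rₚ) = (6.522e+12 − 7.872e+11) / (6.522e+12 + 7.872e+11) ≈ 0.7846.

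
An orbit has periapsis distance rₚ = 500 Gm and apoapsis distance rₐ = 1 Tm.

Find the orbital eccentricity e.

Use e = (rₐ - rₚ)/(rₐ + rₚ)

Convert to SI: rₚ = 500 Gm = 5e+11 m; rₐ = 1 Tm = 1e+12 m.
e = (rₐ − rₚ) / (rₐ + rₚ).
e = (1e+12 − 5e+11) / (1e+12 + 5e+11) = 5e+11 / 1.5e+12 ≈ 0.3333.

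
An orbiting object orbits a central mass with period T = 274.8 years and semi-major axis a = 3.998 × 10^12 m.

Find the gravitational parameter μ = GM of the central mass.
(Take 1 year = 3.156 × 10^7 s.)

Convert to SI: T = 274.8 years = 8.67269e+09 s.
GM = 4π² · a³ / T².
GM = 4π² · (3.998e+12)³ / (8.67269e+09)² m³/s² ≈ 3.354e+19 m³/s² = 3.354 × 10^19 m³/s².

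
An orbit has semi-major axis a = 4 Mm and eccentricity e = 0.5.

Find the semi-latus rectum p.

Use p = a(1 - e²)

Convert to SI: a = 4 Mm = 4e+06 m.
p = a (1 − e²).
p = 4e+06 · (1 − (0.5)²) = 4e+06 · 0.75 ≈ 3e+06 m = 3 Mm.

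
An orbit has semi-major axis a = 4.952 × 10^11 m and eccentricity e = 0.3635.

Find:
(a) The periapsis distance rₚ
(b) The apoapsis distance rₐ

(a) rₚ = a(1 − e) = 4.952e+11 · (1 − 0.3635) = 4.952e+11 · 0.6365 ≈ 3.152e+11 m = 3.152 × 10^11 m.
(b) rₐ = a(1 + e) = 4.952e+11 · (1 + 0.3635) = 4.952e+11 · 1.3635 ≈ 6.752e+11 m = 6.752 × 10^11 m.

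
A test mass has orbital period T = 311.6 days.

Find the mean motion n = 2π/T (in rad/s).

Convert to SI: T = 311.6 days = 2.69222e+07 s.
n = 2π / T.
n = 2π / 2.69222e+07 s ≈ 2.334e-07 rad/s.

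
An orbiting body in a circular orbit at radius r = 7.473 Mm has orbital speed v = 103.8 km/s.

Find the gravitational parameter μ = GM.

Convert to SI: r = 7.473 Mm = 7.473e+06 m; v = 103.8 km/s = 103800 m/s.
For a circular orbit v² = GM/r, so GM = v² · r.
GM = (103800)² · 7.473e+06 m³/s² ≈ 8.052e+16 m³/s² = 8.052 × 10^16 m³/s².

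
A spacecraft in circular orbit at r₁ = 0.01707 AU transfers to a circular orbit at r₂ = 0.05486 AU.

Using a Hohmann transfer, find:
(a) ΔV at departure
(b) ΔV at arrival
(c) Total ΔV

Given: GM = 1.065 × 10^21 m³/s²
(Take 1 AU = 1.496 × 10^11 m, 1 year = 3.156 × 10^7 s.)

Convert to SI: r₁ = 0.01707 AU = 2.55367e+09 m; r₂ = 0.05486 AU = 8.20706e+09 m.
Transfer semi-major axis: a_t = (r₁ + r₂)/2 = (2.55367e+09 + 8.20706e+09)/2 = 5.38036e+09 m.
Circular speeds: v₁ = √(GM/r₁) = 645791 m/s, v₂ = √(GM/r₂) = 360231 m/s.
Transfer speeds (vis-viva v² = GM(2/r − 1/a_t)): v₁ᵗ = 797591 m/s, v₂ᵗ = 248175 m/s.
(a) ΔV₁ = |v₁ᵗ − v₁| ≈ 1.518e+05 m/s = 32.02 AU/year.
(b) ΔV₂ = |v₂ − v₂ᵗ| ≈ 1.121e+05 m/s = 23.64 AU/year.
(c) ΔV_total = ΔV₁ + ΔV₂ ≈ 2.639e+05 m/s = 55.66 AU/year.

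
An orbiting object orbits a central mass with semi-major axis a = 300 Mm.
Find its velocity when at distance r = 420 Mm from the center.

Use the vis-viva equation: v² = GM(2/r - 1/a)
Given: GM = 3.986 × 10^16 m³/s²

Convert to SI: a = 300 Mm = 3e+08 m; r = 420 Mm = 4.2e+08 m.
Vis-viva: v = √(GM · (2/r − 1/a)).
2/r − 1/a = 2/4.2e+08 − 1/3e+08 = 1.42857e-09 m⁻¹.
v = √(3.986e+16 · 1.42857e-09) m/s ≈ 7546 m/s = 7.546 km/s.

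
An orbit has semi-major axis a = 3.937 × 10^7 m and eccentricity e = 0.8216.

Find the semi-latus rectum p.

p = a (1 − e²).
p = 3.937e+07 · (1 − (0.8216)²) = 3.937e+07 · 0.324973 ≈ 1.279e+07 m = 1.279 × 10^7 m.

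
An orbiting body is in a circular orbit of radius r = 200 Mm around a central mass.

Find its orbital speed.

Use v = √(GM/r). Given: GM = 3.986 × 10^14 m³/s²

Convert to SI: r = 200 Mm = 2e+08 m.
For a circular orbit, gravity supplies the centripetal force, so v = √(GM / r).
v = √(3.986e+14 / 2e+08) m/s ≈ 1412 m/s = 1.412 km/s.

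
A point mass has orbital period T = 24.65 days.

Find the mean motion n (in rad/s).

Convert to SI: T = 24.65 days = 2.12976e+06 s.
n = 2π / T.
n = 2π / 2.12976e+06 s ≈ 2.95e-06 rad/s.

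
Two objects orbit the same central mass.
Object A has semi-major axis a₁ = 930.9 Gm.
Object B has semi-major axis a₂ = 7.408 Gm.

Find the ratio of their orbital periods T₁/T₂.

Convert to SI: a₁ = 930.9 Gm = 9.309e+11 m; a₂ = 7.408 Gm = 7.408e+09 m.
From Kepler's third law, (T₁/T₂)² = (a₁/a₂)³, so T₁/T₂ = (a₁/a₂)^(3/2).
a₁/a₂ = 9.309e+11 / 7.408e+09 = 125.661.
T₁/T₂ = (125.661)^(3/2) ≈ 1409.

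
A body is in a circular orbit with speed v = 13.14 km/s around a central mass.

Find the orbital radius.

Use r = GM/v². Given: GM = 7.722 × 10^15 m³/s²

Convert to SI: v = 13.14 km/s = 13140 m/s.
For a circular orbit, v² = GM / r, so r = GM / v².
r = 7.722e+15 / (13140)² m ≈ 4.472e+07 m = 44.72 Mm.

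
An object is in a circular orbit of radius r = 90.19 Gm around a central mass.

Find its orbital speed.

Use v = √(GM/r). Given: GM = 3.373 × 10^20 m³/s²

Convert to SI: r = 90.19 Gm = 9.019e+10 m.
For a circular orbit, gravity supplies the centripetal force, so v = √(GM / r).
v = √(3.373e+20 / 9.019e+10) m/s ≈ 6.115e+04 m/s = 61.15 km/s.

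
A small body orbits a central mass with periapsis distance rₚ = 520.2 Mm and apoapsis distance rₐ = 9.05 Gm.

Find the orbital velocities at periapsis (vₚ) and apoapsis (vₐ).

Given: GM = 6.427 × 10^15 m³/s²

Convert to SI: rₚ = 520.2 Mm = 5.202e+08 m; rₐ = 9.05 Gm = 9.05e+09 m.
Use the vis-viva equation v² = GM(2/r − 1/a) with a = (rₚ + rₐ)/2 = (5.202e+08 + 9.05e+09)/2 = 4.7851e+09 m.
vₚ = √(GM · (2/rₚ − 1/a)) = √(6.427e+15 · (2/5.202e+08 − 1/4.7851e+09)) m/s ≈ 4834 m/s = 4.834 km/s.
vₐ = √(GM · (2/rₐ − 1/a)) = √(6.427e+15 · (2/9.05e+09 − 1/4.7851e+09)) m/s ≈ 277.9 m/s = 277.9 m/s.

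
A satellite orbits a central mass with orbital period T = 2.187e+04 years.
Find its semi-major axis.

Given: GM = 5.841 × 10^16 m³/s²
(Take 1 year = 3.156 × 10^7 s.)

Convert to SI: T = 2.187e+04 years = 6.90217e+11 s.
Invert Kepler's third law: a = (GM · T² / (4π²))^(1/3).
Substituting T = 6.90217e+11 s and GM = 5.841e+16 m³/s²:
a = (5.841e+16 · (6.90217e+11)² / (4π²))^(1/3) m
a ≈ 8.9e+12 m = 8.9 × 10^12 m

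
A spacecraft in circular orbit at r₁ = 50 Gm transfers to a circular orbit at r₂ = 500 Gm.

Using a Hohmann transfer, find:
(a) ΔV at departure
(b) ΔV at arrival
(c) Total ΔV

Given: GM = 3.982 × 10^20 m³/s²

Convert to SI: r₁ = 50 Gm = 5e+10 m; r₂ = 500 Gm = 5e+11 m.
Transfer semi-major axis: a_t = (r₁ + r₂)/2 = (5e+10 + 5e+11)/2 = 2.75e+11 m.
Circular speeds: v₁ = √(GM/r₁) = 89241.2 m/s, v₂ = √(GM/r₂) = 28220.6 m/s.
Transfer speeds (vis-viva v² = GM(2/r − 1/a_t)): v₁ᵗ = 120333 m/s, v₂ᵗ = 12033.3 m/s.
(a) ΔV₁ = |v₁ᵗ − v₁| ≈ 3.109e+04 m/s = 31.09 km/s.
(b) ΔV₂ = |v₂ − v₂ᵗ| ≈ 1.619e+04 m/s = 16.19 km/s.
(c) ΔV_total = ΔV₁ + ΔV₂ ≈ 4.728e+04 m/s = 47.28 km/s.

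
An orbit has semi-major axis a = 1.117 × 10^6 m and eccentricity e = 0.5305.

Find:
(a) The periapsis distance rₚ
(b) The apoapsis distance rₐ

(a) rₚ = a(1 − e) = 1.117e+06 · (1 − 0.5305) = 1.117e+06 · 0.4695 ≈ 5.244e+05 m = 5.244 × 10^5 m.
(b) rₐ = a(1 + e) = 1.117e+06 · (1 + 0.5305) = 1.117e+06 · 1.5305 ≈ 1.71e+06 m = 1.71 × 10^6 m.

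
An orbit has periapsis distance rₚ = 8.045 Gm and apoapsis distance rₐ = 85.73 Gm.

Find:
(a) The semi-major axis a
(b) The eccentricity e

Convert to SI: rₚ = 8.045 Gm = 8.045e+09 m; rₐ = 85.73 Gm = 8.573e+10 m.
(a) a = (rₚ + rₐ) / 2 = (8.045e+09 + 8.573e+10) / 2 ≈ 4.689e+10 m = 46.89 Gm.
(b) e = (rₐ − rₚ) / (rₐ + rₚ) = (8.573e+10 − 8.045e+09) / (8.573e+10 + 8.045e+09) ≈ 0.8284.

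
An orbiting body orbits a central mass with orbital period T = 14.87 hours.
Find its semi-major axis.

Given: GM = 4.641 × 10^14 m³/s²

Convert to SI: T = 14.87 hours = 53532 s.
Invert Kepler's third law: a = (GM · T² / (4π²))^(1/3).
Substituting T = 53532 s and GM = 4.641e+14 m³/s²:
a = (4.641e+14 · (53532)² / (4π²))^(1/3) m
a ≈ 3.23e+07 m = 32.3 Mm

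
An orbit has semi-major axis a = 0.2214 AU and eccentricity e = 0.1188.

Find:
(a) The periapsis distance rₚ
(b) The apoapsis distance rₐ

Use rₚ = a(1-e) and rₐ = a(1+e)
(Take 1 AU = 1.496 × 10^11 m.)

Convert to SI: a = 0.2214 AU = 3.31214e+10 m.
(a) rₚ = a(1 − e) = 3.31214e+10 · (1 − 0.1188) = 3.31214e+10 · 0.8812 ≈ 2.919e+10 m = 0.1951 AU.
(b) rₐ = a(1 + e) = 3.31214e+10 · (1 + 0.1188) = 3.31214e+10 · 1.1188 ≈ 3.706e+10 m = 0.2477 AU.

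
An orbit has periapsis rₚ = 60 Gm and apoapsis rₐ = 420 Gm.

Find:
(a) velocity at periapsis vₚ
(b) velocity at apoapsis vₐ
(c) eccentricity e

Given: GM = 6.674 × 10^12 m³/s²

Convert to SI: rₚ = 60 Gm = 6e+10 m; rₐ = 420 Gm = 4.2e+11 m.
(a) With a = (rₚ + rₐ)/2 = 2.4e+11 m, vₚ = √(GM (2/rₚ − 1/a)) = √(6.674e+12 · (2/6e+10 − 1/2.4e+11)) m/s ≈ 13.95 m/s
(b) With a = (rₚ + rₐ)/2 = 2.4e+11 m, vₐ = √(GM (2/rₐ − 1/a)) = √(6.674e+12 · (2/4.2e+11 − 1/2.4e+11)) m/s ≈ 1.993 m/s
(c) e = (rₐ − rₚ)/(rₐ + rₚ) = (4.2e+11 − 6e+10)/(4.2e+11 + 6e+10) ≈ 0.75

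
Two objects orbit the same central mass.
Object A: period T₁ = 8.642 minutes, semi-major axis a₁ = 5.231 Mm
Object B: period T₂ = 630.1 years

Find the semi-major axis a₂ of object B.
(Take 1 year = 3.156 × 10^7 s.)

Convert to SI: T₁ = 8.642 minutes = 518.52 s; a₁ = 5.231 Mm = 5.231e+06 m; T₂ = 630.1 years = 1.9886e+10 s.
Kepler's third law: (T₁/T₂)² = (a₁/a₂)³ ⇒ a₂ = a₁ · (T₂/T₁)^(2/3).
T₂/T₁ = 1.9886e+10 / 518.52 = 3.83514e+07.
a₂ = 5.231e+06 · (3.83514e+07)^(2/3) m ≈ 5.949e+11 m = 594.9 Gm.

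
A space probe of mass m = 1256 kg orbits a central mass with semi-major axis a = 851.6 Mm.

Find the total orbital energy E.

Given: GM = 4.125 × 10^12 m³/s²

Convert to SI: a = 851.6 Mm = 8.516e+08 m.
E = −GMm / (2a).
E = −4.125e+12 · 1256 / (2 · 8.516e+08) J ≈ -3.042e+06 J = -3.042 MJ.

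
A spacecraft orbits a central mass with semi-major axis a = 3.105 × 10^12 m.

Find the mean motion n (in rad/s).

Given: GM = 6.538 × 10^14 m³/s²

n = √(GM / a³).
n = √(6.538e+14 / (3.105e+12)³) rad/s ≈ 4.673e-12 rad/s.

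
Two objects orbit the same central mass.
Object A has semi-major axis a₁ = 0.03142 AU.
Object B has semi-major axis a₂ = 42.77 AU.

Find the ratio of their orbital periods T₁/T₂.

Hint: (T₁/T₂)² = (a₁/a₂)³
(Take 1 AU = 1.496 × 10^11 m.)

Convert to SI: a₁ = 0.03142 AU = 4.70043e+09 m; a₂ = 42.77 AU = 6.39839e+12 m.
From Kepler's third law, (T₁/T₂)² = (a₁/a₂)³, so T₁/T₂ = (a₁/a₂)^(3/2).
a₁/a₂ = 4.70043e+09 / 6.39839e+12 = 0.000734627.
T₁/T₂ = (0.000734627)^(3/2) ≈ 1.991e-05.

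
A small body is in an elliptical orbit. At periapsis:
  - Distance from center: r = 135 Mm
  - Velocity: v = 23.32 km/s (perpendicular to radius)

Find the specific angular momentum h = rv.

Convert to SI: r = 135 Mm = 1.35e+08 m; v = 23.32 km/s = 23320 m/s.
With v perpendicular to r, h = r · v.
h = 1.35e+08 · 23320 m²/s ≈ 3.148e+12 m²/s.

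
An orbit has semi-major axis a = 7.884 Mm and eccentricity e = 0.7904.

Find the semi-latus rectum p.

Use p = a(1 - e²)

Convert to SI: a = 7.884 Mm = 7.884e+06 m.
p = a (1 − e²).
p = 7.884e+06 · (1 − (0.7904)²) = 7.884e+06 · 0.375268 ≈ 2.959e+06 m = 2.959 Mm.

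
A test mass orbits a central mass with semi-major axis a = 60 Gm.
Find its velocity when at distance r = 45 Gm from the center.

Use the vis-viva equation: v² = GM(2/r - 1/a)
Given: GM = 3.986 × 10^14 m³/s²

Convert to SI: a = 60 Gm = 6e+10 m; r = 45 Gm = 4.5e+10 m.
Vis-viva: v = √(GM · (2/r − 1/a)).
2/r − 1/a = 2/4.5e+10 − 1/6e+10 = 2.77778e-11 m⁻¹.
v = √(3.986e+14 · 2.77778e-11) m/s ≈ 105.2 m/s = 105.2 m/s.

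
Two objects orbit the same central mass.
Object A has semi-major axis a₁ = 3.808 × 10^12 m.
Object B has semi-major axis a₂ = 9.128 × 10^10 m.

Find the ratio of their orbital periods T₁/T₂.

From Kepler's third law, (T₁/T₂)² = (a₁/a₂)³, so T₁/T₂ = (a₁/a₂)^(3/2).
a₁/a₂ = 3.808e+12 / 9.128e+10 = 41.7178.
T₁/T₂ = (41.7178)^(3/2) ≈ 269.5.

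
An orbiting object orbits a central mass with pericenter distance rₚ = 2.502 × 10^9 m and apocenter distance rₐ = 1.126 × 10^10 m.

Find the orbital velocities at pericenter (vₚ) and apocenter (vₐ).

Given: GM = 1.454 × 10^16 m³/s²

Use the vis-viva equation v² = GM(2/r − 1/a) with a = (rₚ + rₐ)/2 = (2.502e+09 + 1.126e+10)/2 = 6.881e+09 m.
vₚ = √(GM · (2/rₚ − 1/a)) = √(1.454e+16 · (2/2.502e+09 − 1/6.881e+09)) m/s ≈ 3084 m/s = 3.084 km/s.
vₐ = √(GM · (2/rₐ − 1/a)) = √(1.454e+16 · (2/1.126e+10 − 1/6.881e+09)) m/s ≈ 685.2 m/s = 685.2 m/s.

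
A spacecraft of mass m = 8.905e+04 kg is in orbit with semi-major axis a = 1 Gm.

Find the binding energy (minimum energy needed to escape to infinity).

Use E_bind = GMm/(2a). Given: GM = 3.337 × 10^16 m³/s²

Convert to SI: a = 1 Gm = 1e+09 m.
Total orbital energy is E = −GMm/(2a); binding energy is E_bind = −E = GMm/(2a).
E_bind = 3.337e+16 · 8.905e+04 / (2 · 1e+09) J ≈ 1.486e+12 J = 1.486 TJ.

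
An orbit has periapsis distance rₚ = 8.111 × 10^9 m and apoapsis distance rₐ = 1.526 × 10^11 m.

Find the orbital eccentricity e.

e = (rₐ − rₚ) / (rₐ + rₚ).
e = (1.526e+11 − 8.111e+09) / (1.526e+11 + 8.111e+09) = 1.44489e+11 / 1.60711e+11 ≈ 0.8991.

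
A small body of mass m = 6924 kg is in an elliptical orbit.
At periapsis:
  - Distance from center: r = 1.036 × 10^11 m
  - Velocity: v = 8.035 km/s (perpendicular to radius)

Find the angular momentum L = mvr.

Convert to SI: v = 8.035 km/s = 8035 m/s.
Since v is perpendicular to r, L = m · v · r.
L = 6924 · 8035 · 1.036e+11 kg·m²/s ≈ 5.764e+18 kg·m²/s.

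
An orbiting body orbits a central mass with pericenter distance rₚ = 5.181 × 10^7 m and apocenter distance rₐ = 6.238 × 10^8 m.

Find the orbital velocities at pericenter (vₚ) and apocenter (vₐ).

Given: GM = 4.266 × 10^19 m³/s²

Use the vis-viva equation v² = GM(2/r − 1/a) with a = (rₚ + rₐ)/2 = (5.181e+07 + 6.238e+08)/2 = 3.37805e+08 m.
vₚ = √(GM · (2/rₚ − 1/a)) = √(4.266e+19 · (2/5.181e+07 − 1/3.37805e+08)) m/s ≈ 1.233e+06 m/s = 1233 km/s.
vₐ = √(GM · (2/rₐ − 1/a)) = √(4.266e+19 · (2/6.238e+08 − 1/3.37805e+08)) m/s ≈ 1.024e+05 m/s = 102.4 km/s.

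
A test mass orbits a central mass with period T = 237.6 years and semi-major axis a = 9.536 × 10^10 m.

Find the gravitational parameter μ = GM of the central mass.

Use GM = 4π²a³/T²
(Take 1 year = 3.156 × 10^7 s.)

Convert to SI: T = 237.6 years = 7.49866e+09 s.
GM = 4π² · a³ / T².
GM = 4π² · (9.536e+10)³ / (7.49866e+09)² m³/s² ≈ 6.088e+14 m³/s² = 6.088 × 10^14 m³/s².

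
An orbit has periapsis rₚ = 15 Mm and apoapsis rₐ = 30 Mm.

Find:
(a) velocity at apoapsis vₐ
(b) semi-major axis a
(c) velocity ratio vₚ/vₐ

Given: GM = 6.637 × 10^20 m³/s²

Convert to SI: rₚ = 15 Mm = 1.5e+07 m; rₐ = 30 Mm = 3e+07 m.
(a) With a = (rₚ + rₐ)/2 = 2.25e+07 m, vₐ = √(GM (2/rₐ − 1/a)) = √(6.637e+20 · (2/3e+07 − 1/2.25e+07)) m/s ≈ 3.84e+06 m/s
(b) a = (rₚ + rₐ)/2 = (1.5e+07 + 3e+07)/2 ≈ 2.25e+07 m
(c) Conservation of angular momentum (rₚvₚ = rₐvₐ) gives vₚ/vₐ = rₐ/rₚ = 3e+07/1.5e+07 ≈ 2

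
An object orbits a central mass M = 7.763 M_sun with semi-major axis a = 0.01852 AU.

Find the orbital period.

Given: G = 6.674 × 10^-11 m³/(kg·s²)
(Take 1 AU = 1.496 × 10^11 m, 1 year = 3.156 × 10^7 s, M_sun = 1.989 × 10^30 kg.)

Convert to SI: a = 0.01852 AU = 2.77059e+09 m; M = 7.763 M_sun = 1.54406e+31 kg.
GM = G · M = 6.674e-11 · 1.54406e+31 = 1.03051e+21 m³/s².
Kepler's third law: T = 2π √(a³ / GM).
Substituting a = 2.77059e+09 m and GM = 1.03051e+21 m³/s²:
T = 2π √((2.77059e+09)³ / 1.03051e+21) s
T ≈ 2.854e+04 s = 0.0009044 years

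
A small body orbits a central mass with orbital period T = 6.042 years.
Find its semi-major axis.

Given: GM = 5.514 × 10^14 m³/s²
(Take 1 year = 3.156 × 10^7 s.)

Convert to SI: T = 6.042 years = 1.90686e+08 s.
Invert Kepler's third law: a = (GM · T² / (4π²))^(1/3).
Substituting T = 1.90686e+08 s and GM = 5.514e+14 m³/s²:
a = (5.514e+14 · (1.90686e+08)² / (4π²))^(1/3) m
a ≈ 7.978e+09 m = 7.978 Gm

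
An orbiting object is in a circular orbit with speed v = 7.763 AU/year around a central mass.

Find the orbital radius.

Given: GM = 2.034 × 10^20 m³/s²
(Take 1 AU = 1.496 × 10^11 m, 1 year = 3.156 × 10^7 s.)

Convert to SI: v = 7.763 AU/year = 36798 m/s.
For a circular orbit, v² = GM / r, so r = GM / v².
r = 2.034e+20 / (36798)² m ≈ 1.502e+11 m = 1.004 AU.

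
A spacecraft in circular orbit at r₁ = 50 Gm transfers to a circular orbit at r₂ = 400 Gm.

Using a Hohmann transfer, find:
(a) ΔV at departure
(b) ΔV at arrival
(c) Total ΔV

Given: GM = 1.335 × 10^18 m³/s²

Convert to SI: r₁ = 50 Gm = 5e+10 m; r₂ = 400 Gm = 4e+11 m.
Transfer semi-major axis: a_t = (r₁ + r₂)/2 = (5e+10 + 4e+11)/2 = 2.25e+11 m.
Circular speeds: v₁ = √(GM/r₁) = 5167.2 m/s, v₂ = √(GM/r₂) = 1826.88 m/s.
Transfer speeds (vis-viva v² = GM(2/r − 1/a_t)): v₁ᵗ = 6889.61 m/s, v₂ᵗ = 861.201 m/s.
(a) ΔV₁ = |v₁ᵗ − v₁| ≈ 1722 m/s = 1.722 km/s.
(b) ΔV₂ = |v₂ − v₂ᵗ| ≈ 965.7 m/s = 965.7 m/s.
(c) ΔV_total = ΔV₁ + ΔV₂ ≈ 2688 m/s = 2.688 km/s.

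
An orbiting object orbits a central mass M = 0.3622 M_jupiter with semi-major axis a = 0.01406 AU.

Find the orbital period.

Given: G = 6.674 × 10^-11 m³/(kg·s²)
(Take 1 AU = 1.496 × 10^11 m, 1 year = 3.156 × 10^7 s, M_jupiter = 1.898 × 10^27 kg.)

Convert to SI: a = 0.01406 AU = 2.10338e+09 m; M = 0.3622 M_jupiter = 6.87456e+26 kg.
GM = G · M = 6.674e-11 · 6.87456e+26 = 4.58808e+16 m³/s².
Kepler's third law: T = 2π √(a³ / GM).
Substituting a = 2.10338e+09 m and GM = 4.58808e+16 m³/s²:
T = 2π √((2.10338e+09)³ / 4.58808e+16) s
T ≈ 2.83e+06 s = 0.08966 years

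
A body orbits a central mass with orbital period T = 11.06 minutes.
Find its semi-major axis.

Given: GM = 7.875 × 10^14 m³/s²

Convert to SI: T = 11.06 minutes = 663.6 s.
Invert Kepler's third law: a = (GM · T² / (4π²))^(1/3).
Substituting T = 663.6 s and GM = 7.875e+14 m³/s²:
a = (7.875e+14 · (663.6)² / (4π²))^(1/3) m
a ≈ 2.063e+06 m = 2.063 Mm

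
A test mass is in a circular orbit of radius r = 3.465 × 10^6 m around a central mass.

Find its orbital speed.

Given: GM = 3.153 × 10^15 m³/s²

For a circular orbit, gravity supplies the centripetal force, so v = √(GM / r).
v = √(3.153e+15 / 3.465e+06) m/s ≈ 3.017e+04 m/s = 30.17 km/s.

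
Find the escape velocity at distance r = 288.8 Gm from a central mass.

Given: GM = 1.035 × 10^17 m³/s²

Convert to SI: r = 288.8 Gm = 2.888e+11 m.
Escape velocity comes from setting total energy to zero: ½v² − GM/r = 0 ⇒ v_esc = √(2GM / r).
v_esc = √(2 · 1.035e+17 / 2.888e+11) m/s ≈ 846.6 m/s = 846.6 m/s.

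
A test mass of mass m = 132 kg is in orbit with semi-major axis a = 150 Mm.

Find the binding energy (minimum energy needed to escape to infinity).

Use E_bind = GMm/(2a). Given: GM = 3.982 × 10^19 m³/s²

Convert to SI: a = 150 Mm = 1.5e+08 m.
Total orbital energy is E = −GMm/(2a); binding energy is E_bind = −E = GMm/(2a).
E_bind = 3.982e+19 · 132 / (2 · 1.5e+08) J ≈ 1.752e+13 J = 17.52 TJ.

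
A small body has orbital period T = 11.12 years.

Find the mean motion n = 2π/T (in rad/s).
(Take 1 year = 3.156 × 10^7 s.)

Convert to SI: T = 11.12 years = 3.50947e+08 s.
n = 2π / T.
n = 2π / 3.50947e+08 s ≈ 1.79e-08 rad/s.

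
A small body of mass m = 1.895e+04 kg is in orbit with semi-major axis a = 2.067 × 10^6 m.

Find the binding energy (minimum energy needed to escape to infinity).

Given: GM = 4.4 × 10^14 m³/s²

Total orbital energy is E = −GMm/(2a); binding energy is E_bind = −E = GMm/(2a).
E_bind = 4.4e+14 · 1.895e+04 / (2 · 2.067e+06) J ≈ 2.017e+12 J = 2.017 TJ.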